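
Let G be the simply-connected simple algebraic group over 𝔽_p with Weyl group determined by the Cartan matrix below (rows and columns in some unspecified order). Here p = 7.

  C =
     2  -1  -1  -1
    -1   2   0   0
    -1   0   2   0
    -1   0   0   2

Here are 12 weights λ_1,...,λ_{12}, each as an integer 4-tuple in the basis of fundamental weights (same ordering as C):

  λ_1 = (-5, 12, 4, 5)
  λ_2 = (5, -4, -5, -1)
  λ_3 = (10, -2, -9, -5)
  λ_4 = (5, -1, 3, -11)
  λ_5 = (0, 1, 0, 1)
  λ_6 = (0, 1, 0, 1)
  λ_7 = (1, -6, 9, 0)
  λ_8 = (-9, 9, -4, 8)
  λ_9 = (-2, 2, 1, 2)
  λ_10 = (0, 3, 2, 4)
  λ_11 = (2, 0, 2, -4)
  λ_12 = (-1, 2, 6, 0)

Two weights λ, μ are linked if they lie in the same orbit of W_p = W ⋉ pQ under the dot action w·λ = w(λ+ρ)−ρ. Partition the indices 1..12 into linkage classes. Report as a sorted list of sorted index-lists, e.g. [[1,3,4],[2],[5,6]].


D_4 Cartan matrix, 4 simple roots permuted; ρ=(1,1,1,1).

W_7-reps of the 12 weights in Ā_7 (same 4-coord order as C):

    λ_1 → (1, 4, 0, 1)
    λ_2 → (0, 2, 3, 1)
    λ_3 → (0, 2, 3, 1)
    λ_4 → (0, 1, 3, 3)
    λ_5 → (1, 2, 1, 2)
    λ_6 → (1, 2, 1, 2)
    λ_7 → (1, 2, 1, 2)
    λ_8 → (0, 2, 3, 1)
    λ_9 → (1, 2, 1, 2)
    λ_10 → (0, 2, 3, 1)
    λ_11 → (0, 1, 3, 3)
    λ_12 → (0, 1, 3, 3)

These 12 weights hit 4 W_7-dot-orbits; sizes (1, 4, 3, 4):

[[1], [2, 3, 8, 10], [4, 11, 12], [5, 6, 7, 9]]


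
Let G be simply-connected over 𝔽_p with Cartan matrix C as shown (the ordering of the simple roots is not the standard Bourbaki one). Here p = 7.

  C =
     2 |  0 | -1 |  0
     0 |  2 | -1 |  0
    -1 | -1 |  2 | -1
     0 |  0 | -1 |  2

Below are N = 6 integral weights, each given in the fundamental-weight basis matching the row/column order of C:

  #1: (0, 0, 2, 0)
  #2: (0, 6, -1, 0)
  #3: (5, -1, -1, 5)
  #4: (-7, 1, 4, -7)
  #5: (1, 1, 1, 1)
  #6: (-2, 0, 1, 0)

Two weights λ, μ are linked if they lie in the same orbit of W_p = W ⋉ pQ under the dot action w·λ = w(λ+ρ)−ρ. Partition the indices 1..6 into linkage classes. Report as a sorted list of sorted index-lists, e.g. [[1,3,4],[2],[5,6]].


C ↔ D_4 under row/col permutation; |W(D_4)| = 192.

W_7-reps of the 6 weights in Ā_7 (same 4-coord order as C):

  1: (1, 1, 1, 1) · 2: (1, 5, 0, 1) · 3: (1, 5, 0, 1) · 4: (1, 5, 0, 1) · 5: (1, 1, 1, 1) · 6: (1, 1, 1, 1)

Grouping the 6 weights by Ā_7-representative: 2 linkage classes.

[[1, 5, 6], [2, 3, 4]]


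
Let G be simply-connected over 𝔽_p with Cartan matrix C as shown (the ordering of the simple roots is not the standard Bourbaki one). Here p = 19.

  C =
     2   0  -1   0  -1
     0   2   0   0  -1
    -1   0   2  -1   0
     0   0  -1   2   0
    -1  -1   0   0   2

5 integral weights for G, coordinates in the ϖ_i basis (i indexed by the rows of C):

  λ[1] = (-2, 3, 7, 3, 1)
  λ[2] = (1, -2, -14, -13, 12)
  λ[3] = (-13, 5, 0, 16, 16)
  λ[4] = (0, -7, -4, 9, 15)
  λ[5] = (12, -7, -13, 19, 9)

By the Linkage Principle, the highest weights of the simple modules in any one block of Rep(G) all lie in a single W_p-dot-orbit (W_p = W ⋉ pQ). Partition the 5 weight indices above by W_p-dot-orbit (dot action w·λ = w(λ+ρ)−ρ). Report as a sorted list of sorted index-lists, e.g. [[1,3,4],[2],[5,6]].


Dynkin diagram of C (from the 8 off-diagonal −1 entries): A_5.

Folding the 5 weights λ_j+ρ into Ā_19 (reps in the given 5-coord order):

  λ_1 → (1, 4, 7, 4, 1)
  λ_2 → (1, 4, 7, 4, 1)
  λ_3 → (1, 4, 7, 4, 1)
  λ_4 → (2, 1, 1, 2, 8)
  λ_5 → (1, 4, 7, 4, 1)

Linkage partition of the 5 weights (2 classes, p=19):

[[1, 2, 3, 5], [4]]


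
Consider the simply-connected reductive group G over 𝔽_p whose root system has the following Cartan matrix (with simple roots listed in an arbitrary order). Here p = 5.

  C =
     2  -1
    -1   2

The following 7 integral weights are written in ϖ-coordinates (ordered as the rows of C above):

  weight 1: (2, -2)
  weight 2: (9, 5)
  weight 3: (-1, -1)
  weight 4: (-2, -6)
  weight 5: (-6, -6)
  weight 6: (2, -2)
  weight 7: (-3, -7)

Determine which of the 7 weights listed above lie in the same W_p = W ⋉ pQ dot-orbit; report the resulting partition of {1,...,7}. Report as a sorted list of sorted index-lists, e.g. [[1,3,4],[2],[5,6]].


Dynkin diagram of C (from the 2 off-diagonal −1 entries): A_2.

W_5-reps of the 7 weights in Ā_5 (same 2-coord order as C):

  λ_1 → (2, 1);  λ_2 → (4, 0);  λ_3 → (0, 0);  λ_4 → (4, 0);  λ_5 → (0, 0);  λ_6 → (2, 1);  λ_7 → (2, 1)

3 distinct reps among the 7 weights ⇒ 3 W_5-linkage classes:

[[1, 6, 7], [2, 4], [3, 5]]


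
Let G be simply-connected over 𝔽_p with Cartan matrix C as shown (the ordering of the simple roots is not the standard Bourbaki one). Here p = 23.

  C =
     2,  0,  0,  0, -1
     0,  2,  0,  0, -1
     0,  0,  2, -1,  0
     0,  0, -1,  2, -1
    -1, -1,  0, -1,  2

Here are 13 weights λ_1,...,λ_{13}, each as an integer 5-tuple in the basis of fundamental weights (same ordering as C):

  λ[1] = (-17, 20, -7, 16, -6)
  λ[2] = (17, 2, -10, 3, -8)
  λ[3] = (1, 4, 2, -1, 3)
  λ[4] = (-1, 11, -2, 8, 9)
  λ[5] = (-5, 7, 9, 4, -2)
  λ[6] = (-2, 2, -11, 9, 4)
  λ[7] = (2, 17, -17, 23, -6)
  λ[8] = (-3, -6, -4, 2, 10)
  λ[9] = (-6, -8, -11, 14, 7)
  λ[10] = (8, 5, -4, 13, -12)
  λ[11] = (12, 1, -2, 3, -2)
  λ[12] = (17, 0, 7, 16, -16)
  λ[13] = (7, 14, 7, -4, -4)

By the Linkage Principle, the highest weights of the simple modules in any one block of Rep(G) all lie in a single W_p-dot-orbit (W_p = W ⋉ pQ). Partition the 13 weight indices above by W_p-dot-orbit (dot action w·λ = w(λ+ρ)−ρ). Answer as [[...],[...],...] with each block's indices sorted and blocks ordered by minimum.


Root system D_5: the 5×5 matrix C matches after relabeling.

Each λ_j+ρ reduced to Ā_23; 5-tuples below use C's row order:

  λ_1 → (5, 0, 0, 4, 2) · λ_2 → (2, 5, 3, 0, 4) · λ_3 → (2, 5, 3, 0, 4) · λ_4 → (1, 3, 10, 0, 4) · λ_5 → (1, 3, 10, 0, 4) · λ_6 → (1, 3, 10, 0, 4) · λ_7 → (12, 1, 1, 2, 1) · λ_8 → (2, 5, 3, 0, 4) · λ_9 → (1, 3, 10, 0, 4) · λ_10 → (2, 5, 3, 0, 4) · λ_11 → (12, 1, 1, 2, 1) · λ_12 → (2, 9, 2, 1, 3) · λ_13 → (2, 9, 2, 1, 3)

The 13 indices split into 5 linkage classes (same alcove rep ⇔ same W_23-dot-orbit):

[[1], [2, 3, 8, 10], [4, 5, 6, 9], [7, 11], [12, 13]]


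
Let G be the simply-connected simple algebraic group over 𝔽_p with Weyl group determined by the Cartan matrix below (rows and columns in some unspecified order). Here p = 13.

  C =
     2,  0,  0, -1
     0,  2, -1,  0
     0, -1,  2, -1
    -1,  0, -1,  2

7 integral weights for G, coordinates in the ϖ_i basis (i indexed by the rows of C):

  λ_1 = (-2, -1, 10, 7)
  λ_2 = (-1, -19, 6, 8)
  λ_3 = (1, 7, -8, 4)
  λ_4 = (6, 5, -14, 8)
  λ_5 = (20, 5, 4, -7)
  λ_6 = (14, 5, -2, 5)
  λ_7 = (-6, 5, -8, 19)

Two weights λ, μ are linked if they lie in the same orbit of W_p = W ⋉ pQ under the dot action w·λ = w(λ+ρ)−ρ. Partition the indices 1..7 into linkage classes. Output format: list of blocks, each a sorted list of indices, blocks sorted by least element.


A_4 Cartan matrix, 4 simple roots permuted; ρ=(1,1,1,1).

Ā_13 reps of the 7 weights (A_4, coords as presented):

    λ_1 → (0, 1, 5, 2)
    λ_2 → (0, 2, 6, 3)
    λ_3 → (0, 1, 5, 2)
    λ_4 → (0, 4, 2, 4)
    λ_5 → (0, 1, 5, 2)
    λ_6 → (0, 1, 5, 2)
    λ_7 → (1, 5, 0, 6)

Partition of {1..7} into 4 W_13-dot-orbits:

[[1, 3, 5, 6], [2], [4], [7]]


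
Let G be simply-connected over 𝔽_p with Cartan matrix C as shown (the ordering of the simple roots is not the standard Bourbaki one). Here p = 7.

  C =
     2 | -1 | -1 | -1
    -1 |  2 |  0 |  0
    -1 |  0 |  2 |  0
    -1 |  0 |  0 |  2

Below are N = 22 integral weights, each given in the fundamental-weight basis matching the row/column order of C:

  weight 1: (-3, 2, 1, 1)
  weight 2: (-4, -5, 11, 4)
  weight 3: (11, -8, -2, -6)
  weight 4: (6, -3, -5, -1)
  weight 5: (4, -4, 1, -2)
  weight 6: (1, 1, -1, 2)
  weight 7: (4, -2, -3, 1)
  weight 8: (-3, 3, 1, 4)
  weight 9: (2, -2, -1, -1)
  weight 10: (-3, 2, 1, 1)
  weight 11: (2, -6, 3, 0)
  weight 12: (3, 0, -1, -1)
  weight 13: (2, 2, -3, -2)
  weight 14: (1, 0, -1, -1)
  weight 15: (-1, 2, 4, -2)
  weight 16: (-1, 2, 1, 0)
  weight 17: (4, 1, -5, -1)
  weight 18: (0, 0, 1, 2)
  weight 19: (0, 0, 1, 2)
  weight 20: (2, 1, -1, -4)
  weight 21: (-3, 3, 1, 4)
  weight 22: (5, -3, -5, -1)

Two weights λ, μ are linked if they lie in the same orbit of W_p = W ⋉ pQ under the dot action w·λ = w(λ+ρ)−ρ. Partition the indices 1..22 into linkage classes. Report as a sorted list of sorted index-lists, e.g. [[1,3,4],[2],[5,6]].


D_4 Cartan matrix, 4 simple roots permuted; ρ=(1,1,1,1).

Ā_7 reps of the 22 weights (D_4, coords as presented):

  [1] (2, 1, 0, 0) · [2] (0, 2, 0, 3) · [3] (0, 2, 4, 0) · [4] (0, 2, 4, 0) · [5] (0, 3, 2, 1) · [6] (0, 2, 0, 3) · [7] (0, 1, 2, 2) · [8] (0, 2, 0, 3) · [9] (2, 1, 0, 0) · [10] (2, 1, 0, 0) · [11] (0, 3, 2, 1) · [12] (2, 1, 0, 0) · [13] (0, 3, 2, 1) · [14] (2, 1, 0, 0) · [15] (0, 2, 4, 0) · [16] (0, 3, 2, 1) · [17] (0, 2, 4, 0) · [18] (0, 1, 2, 3) · [19] (0, 1, 2, 3) · [20] (0, 2, 0, 3) · [21] (0, 2, 0, 3) · [22] (0, 2, 4, 0)

Linkage partition of the 22 weights (6 classes, p=7):

[[1, 9, 10, 12, 14], [2, 6, 8, 20, 21], [3, 4, 15, 17, 22], [5, 11, 13, 16], [7], [18, 19]]


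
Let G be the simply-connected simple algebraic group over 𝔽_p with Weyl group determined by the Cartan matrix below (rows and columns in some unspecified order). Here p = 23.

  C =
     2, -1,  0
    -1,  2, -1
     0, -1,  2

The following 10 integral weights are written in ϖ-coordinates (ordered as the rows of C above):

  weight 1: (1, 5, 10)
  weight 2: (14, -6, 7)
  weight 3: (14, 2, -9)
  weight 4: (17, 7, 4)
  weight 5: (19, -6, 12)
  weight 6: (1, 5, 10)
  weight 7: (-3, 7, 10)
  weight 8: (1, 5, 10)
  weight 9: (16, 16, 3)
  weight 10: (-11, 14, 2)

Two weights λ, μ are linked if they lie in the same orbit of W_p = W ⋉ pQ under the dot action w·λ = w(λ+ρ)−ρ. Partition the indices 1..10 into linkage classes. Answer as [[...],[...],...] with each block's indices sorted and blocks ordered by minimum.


A_3 Cartan matrix, 3 simple roots permuted; ρ=(1,1,1).

Alcove-folded reps (p=23, 10 weights, presented ϖ-order):

  1: (2, 6, 11)
  2: (10, 5, 3)
  3: (10, 5, 3)
  4: (10, 5, 3)
  5: (10, 5, 3)
  6: (2, 6, 11)
  7: (2, 6, 11)
  8: (2, 6, 11)
  9: (2, 6, 11)
  10: (10, 5, 3)

2 distinct reps among the 10 weights ⇒ 2 W_23-linkage classes:

[[1, 6, 7, 8, 9], [2, 3, 4, 5, 10]]


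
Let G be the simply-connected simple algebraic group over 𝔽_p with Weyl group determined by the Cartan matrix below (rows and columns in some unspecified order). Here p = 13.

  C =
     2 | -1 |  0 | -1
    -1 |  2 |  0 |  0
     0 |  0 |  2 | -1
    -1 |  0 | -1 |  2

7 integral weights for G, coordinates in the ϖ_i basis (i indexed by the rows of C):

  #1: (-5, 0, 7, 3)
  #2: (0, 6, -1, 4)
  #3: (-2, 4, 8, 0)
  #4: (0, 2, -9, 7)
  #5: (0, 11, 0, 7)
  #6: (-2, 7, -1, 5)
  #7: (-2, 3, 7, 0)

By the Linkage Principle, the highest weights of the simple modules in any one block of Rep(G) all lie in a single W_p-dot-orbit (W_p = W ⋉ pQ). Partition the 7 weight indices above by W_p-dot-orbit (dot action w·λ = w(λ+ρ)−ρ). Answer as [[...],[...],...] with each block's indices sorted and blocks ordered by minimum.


Root system A_4: the 4×4 matrix C matches after relabeling.

Folding the 7 weights λ_j+ρ into Ā_13 (reps in the given 4-coord order):

    [1] (1, 3, 8, 0)
    [2] (1, 7, 0, 5)
    [3] (1, 3, 8, 0)
    [4] (1, 3, 8, 0)
    [5] (1, 3, 8, 0)
    [6] (1, 7, 0, 5)
    [7] (1, 3, 8, 0)

These 7 weights hit 2 W_13-dot-orbits; sizes (5, 2):

[[1, 3, 4, 5, 7], [2, 6]]


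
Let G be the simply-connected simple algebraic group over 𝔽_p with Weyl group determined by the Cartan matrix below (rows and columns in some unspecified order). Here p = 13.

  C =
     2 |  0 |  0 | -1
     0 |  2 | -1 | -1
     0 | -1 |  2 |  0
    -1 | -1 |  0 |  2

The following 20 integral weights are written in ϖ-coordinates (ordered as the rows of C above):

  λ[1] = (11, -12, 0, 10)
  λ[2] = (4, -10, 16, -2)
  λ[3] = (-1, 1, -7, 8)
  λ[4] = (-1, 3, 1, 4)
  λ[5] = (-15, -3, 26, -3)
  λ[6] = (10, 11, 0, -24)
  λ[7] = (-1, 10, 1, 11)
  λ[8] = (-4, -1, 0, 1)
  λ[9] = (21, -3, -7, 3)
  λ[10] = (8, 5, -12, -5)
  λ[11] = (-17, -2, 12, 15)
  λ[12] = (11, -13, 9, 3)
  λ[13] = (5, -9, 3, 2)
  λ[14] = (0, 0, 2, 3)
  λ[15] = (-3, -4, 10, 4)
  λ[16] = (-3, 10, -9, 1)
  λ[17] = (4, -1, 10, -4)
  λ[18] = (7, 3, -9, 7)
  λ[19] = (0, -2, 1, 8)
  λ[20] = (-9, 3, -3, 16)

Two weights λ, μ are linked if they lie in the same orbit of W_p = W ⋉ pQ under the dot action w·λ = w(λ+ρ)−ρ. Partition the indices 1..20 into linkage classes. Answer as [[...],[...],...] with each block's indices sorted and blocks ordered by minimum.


C ↔ A_4 under row/col permutation; |W(A_4)| = 120.

λ_j+ρ reflected into Ā_13 (⟨·,θ^∨⟩≤13); 4-tuples as given:

  1: (2, 1, 0, 0) · 2: (1, 1, 3, 4) · 3: (0, 4, 2, 5) · 4: (0, 4, 2, 5) · 5: (1, 1, 1, 8) · 6: (2, 1, 0, 0) · 7: (2, 1, 0, 0) · 8: (2, 1, 0, 0) · 9: (0, 4, 2, 5) · 10: (0, 4, 2, 5) · 11: (2, 1, 0, 0) · 12: (1, 1, 1, 8) · 13: (1, 1, 3, 4) · 14: (1, 1, 3, 4) · 15: (2, 3, 8, 0) · 16: (2, 3, 8, 0) · 17: (2, 3, 8, 0) · 18: (1, 1, 3, 4) · 19: (1, 1, 1, 8) · 20: (0, 4, 2, 5)

The 20 indices split into 5 linkage classes (same alcove rep ⇔ same W_13-dot-orbit):

[[1, 6, 7, 8, 11], [2, 13, 14, 18], [3, 4, 9, 10, 20], [5, 12, 19], [15, 16, 17]]


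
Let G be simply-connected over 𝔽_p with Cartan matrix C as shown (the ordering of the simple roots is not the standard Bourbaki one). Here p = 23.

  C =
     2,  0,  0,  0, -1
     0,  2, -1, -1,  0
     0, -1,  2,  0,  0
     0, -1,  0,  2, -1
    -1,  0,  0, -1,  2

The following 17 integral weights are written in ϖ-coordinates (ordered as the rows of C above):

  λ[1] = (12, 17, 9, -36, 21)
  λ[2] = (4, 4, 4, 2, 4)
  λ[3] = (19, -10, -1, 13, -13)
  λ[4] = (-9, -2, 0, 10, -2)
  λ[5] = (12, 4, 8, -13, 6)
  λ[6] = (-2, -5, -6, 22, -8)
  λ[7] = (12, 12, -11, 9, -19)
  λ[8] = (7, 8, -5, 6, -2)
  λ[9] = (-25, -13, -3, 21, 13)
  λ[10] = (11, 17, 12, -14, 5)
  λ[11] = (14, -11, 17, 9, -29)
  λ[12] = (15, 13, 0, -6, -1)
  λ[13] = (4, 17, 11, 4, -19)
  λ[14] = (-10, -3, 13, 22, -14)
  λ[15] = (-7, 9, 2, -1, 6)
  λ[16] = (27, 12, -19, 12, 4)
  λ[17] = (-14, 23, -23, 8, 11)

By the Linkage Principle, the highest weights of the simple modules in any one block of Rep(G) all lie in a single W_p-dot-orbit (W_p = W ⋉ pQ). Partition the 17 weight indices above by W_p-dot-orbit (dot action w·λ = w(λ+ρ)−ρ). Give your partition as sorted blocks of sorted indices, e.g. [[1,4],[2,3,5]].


A_5 Cartan matrix, 5 simple roots permuted; ρ=(1,1,1,1,1).

λ_j+ρ reflected into Ā_23 (⟨·,θ^∨⟩≤23); 5-tuples as given:

    λ_1+ρ ↦ (7, 5, 0, 5, 1)
    λ_2+ρ ↦ (5, 5, 5, 3, 5)
    λ_3+ρ ↦ (8, 7, 2, 0, 5)
    λ_4+ρ ↦ (1, 1, 0, 1, 8)
    λ_5+ρ ↦ (8, 7, 2, 0, 5)
    λ_6+ρ ↦ (7, 5, 4, 6, 1)
    λ_7+ρ ↦ (5, 5, 5, 3, 5)
    λ_8+ρ ↦ (7, 5, 4, 6, 1)
    λ_9+ρ ↦ (1, 1, 0, 1, 8)
    λ_10+ρ ↦ (7, 5, 0, 5, 1)
    λ_11+ρ ↦ (5, 5, 5, 3, 5)
    λ_12+ρ ↦ (8, 7, 2, 0, 5)
    λ_13+ρ ↦ (7, 5, 0, 5, 1)
    λ_14+ρ ↦ (1, 1, 0, 1, 8)
    λ_15+ρ ↦ (6, 10, 3, 0, 1)
    λ_16+ρ ↦ (5, 5, 5, 3, 5)
    λ_17+ρ ↦ (1, 1, 0, 1, 8)

6 distinct reps among the 17 weights ⇒ 6 W_23-linkage classes:

[[1, 10, 13], [2, 7, 11, 16], [3, 5, 12], [4, 9, 14, 17], [6, 8], [15]]


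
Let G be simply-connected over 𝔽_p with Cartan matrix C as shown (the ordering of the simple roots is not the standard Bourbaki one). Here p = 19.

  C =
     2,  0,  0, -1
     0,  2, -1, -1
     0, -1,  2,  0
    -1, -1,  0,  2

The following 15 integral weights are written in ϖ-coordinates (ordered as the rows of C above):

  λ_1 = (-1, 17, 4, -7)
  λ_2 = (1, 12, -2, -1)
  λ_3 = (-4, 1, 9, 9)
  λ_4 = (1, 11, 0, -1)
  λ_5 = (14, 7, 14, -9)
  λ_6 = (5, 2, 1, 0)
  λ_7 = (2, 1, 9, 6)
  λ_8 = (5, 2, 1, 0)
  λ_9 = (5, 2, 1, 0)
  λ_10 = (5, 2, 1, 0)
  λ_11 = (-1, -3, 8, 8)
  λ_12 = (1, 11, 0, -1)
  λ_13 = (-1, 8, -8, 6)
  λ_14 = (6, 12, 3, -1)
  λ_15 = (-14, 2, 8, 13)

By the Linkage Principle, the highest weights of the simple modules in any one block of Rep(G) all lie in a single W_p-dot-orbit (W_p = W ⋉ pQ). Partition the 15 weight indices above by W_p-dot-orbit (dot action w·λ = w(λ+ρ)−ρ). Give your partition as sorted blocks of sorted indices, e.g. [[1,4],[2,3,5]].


A_4 Cartan matrix, 4 simple roots permuted; ρ=(1,1,1,1).

λ_j+ρ reflected into Ā_19 (⟨·,θ^∨⟩≤19); 4-tuples as given:

  1: (2, 12, 1, 0);  2: (2, 12, 1, 0);  3: (0, 2, 7, 7);  4: (2, 12, 1, 0);  5: (4, 0, 4, 4);  6: (6, 3, 2, 1);  7: (0, 2, 7, 7);  8: (6, 3, 2, 1);  9: (6, 3, 2, 1);  10: (6, 3, 2, 1);  11: (0, 2, 7, 7);  12: (2, 12, 1, 0);  13: (0, 2, 7, 7);  14: (2, 12, 1, 0);  15: (6, 3, 2, 1)

These 15 weights hit 4 W_19-dot-orbits; sizes (5, 4, 1, 5):

[[1, 2, 4, 12, 14], [3, 7, 11, 13], [5], [6, 8, 9, 10, 15]]


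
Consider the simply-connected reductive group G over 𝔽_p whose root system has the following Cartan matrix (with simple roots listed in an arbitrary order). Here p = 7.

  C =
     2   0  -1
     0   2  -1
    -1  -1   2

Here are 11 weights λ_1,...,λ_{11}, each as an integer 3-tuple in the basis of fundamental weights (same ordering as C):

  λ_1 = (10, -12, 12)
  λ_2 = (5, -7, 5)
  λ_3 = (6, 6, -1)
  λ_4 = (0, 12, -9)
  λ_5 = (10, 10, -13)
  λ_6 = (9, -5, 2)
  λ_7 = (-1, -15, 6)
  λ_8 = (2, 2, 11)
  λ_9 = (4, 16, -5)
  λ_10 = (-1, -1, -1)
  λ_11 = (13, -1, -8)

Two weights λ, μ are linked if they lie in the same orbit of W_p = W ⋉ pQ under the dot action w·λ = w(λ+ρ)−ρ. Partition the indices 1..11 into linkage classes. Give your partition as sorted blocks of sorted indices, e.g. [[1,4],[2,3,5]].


C ↔ A_3 under row/col permutation; |W(A_3)| = 24.

W_7-reps of the 11 weights in Ā_7 (same 3-coord order as C):

  λ_1+ρ ↦ (1, 1, 2)
  λ_2+ρ ↦ (1, 1, 0)
  λ_3+ρ ↦ (0, 0, 0)
  λ_4+ρ ↦ (1, 1, 0)
  λ_5+ρ ↦ (1, 1, 2)
  λ_6+ρ ↦ (1, 1, 2)
  λ_7+ρ ↦ (0, 0, 0)
  λ_8+ρ ↦ (1, 1, 2)
  λ_9+ρ ↦ (1, 1, 2)
  λ_10+ρ ↦ (0, 0, 0)
  λ_11+ρ ↦ (0, 0, 0)

Partition of {1..11} into 3 W_7-dot-orbits:

[[1, 5, 6, 8, 9], [2, 4], [3, 7, 10, 11]]


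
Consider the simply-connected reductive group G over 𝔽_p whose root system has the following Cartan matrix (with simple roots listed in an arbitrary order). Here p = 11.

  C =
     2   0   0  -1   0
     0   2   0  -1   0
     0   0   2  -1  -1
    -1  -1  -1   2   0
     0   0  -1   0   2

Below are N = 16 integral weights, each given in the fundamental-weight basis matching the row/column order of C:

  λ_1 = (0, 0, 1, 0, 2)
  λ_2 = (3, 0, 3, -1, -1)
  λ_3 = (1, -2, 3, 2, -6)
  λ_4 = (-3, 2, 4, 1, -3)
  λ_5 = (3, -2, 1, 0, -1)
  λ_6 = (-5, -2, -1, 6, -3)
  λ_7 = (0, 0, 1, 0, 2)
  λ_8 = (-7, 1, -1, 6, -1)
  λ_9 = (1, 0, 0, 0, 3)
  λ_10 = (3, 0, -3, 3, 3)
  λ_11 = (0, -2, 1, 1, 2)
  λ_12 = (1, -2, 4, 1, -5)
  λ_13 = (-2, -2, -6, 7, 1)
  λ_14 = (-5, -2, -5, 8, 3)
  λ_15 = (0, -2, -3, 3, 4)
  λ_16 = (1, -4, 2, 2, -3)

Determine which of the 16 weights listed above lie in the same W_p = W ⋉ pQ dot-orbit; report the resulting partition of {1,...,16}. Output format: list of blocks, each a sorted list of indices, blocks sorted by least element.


Dynkin diagram of C (from the 8 off-diagonal −1 entries): D_5.

λ_j+ρ reflected into Ā_11 (⟨·,θ^∨⟩≤11); 5-tuples as given:

  [1] (1, 1, 2, 1, 3);  [2] (4, 1, 2, 0, 0);  [3] (2, 1, 1, 1, 4);  [4] (2, 3, 1, 0, 2);  [5] (4, 1, 2, 0, 0);  [6] (4, 1, 2, 0, 0);  [7] (1, 1, 2, 1, 3);  [8] (6, 2, 0, 1, 0);  [9] (2, 1, 1, 1, 4);  [10] (4, 1, 2, 0, 0);  [11] (1, 1, 2, 1, 3);  [12] (2, 1, 1, 1, 4);  [13] (1, 1, 2, 1, 3);  [14] (4, 1, 2, 0, 0);  [15] (1, 1, 2, 1, 3);  [16] (2, 3, 1, 0, 2)

These 16 weights hit 5 W_11-dot-orbits; sizes (5, 5, 3, 2, 1):

[[1, 7, 11, 13, 15], [2, 5, 6, 10, 14], [3, 9, 12], [4, 16], [8]]


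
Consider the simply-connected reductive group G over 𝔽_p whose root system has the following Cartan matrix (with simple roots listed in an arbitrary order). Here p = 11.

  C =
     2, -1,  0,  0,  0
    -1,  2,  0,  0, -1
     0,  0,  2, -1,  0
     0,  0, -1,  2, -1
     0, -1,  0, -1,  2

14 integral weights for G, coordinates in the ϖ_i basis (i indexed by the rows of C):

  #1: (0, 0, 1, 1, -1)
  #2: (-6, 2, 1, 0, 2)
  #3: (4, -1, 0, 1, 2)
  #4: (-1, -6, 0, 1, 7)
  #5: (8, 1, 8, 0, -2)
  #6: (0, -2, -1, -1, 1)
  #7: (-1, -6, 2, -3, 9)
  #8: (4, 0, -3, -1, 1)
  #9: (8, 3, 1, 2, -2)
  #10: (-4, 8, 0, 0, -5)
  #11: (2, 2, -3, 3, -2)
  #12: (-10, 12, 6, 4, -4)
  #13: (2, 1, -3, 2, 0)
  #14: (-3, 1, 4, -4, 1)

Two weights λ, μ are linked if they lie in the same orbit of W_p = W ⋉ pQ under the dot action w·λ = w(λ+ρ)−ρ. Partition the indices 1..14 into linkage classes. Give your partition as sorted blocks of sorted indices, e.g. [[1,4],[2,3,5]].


Dynkin diagram of C (from the 8 off-diagonal −1 entries): A_5.

λ_j+ρ reflected into Ā_11 (⟨·,θ^∨⟩≤11); 5-tuples as given:

  [1] (1, 1, 2, 2, 0) · [2] (3, 2, 2, 1, 1) · [3] (5, 0, 1, 2, 3) · [4] (5, 0, 1, 2, 3) · [5] (0, 1, 0, 0, 1) · [6] (0, 1, 0, 0, 1) · [7] (5, 0, 1, 2, 3) · [8] (5, 1, 0, 2, 0) · [9] (3, 2, 2, 1, 1) · [10] (3, 2, 2, 1, 1) · [11] (3, 2, 2, 1, 1) · [12] (1, 1, 2, 2, 0) · [13] (3, 2, 2, 1, 1) · [14] (1, 1, 2, 2, 0)

5 distinct reps among the 14 weights ⇒ 5 W_11-linkage classes:

[[1, 12, 14], [2, 9, 10, 11, 13], [3, 4, 7], [5, 6], [8]]


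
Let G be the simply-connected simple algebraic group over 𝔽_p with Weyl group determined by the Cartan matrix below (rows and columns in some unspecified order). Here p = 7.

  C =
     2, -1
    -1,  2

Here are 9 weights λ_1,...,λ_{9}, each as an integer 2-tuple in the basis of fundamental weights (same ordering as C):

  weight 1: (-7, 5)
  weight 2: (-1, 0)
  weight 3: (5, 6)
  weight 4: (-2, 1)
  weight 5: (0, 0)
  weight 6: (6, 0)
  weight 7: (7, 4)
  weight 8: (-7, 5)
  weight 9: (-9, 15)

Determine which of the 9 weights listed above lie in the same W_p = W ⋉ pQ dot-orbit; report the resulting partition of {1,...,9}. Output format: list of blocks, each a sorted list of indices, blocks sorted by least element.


Cartan matrix: type A_2 (|W|=6); un-permuting the 2 rows.

W_7-reps of the 9 weights in Ā_7 (same 2-coord order as C):

  λ_1+ρ ↦ (6, 0);  λ_2+ρ ↦ (0, 1);  λ_3+ρ ↦ (0, 1);  λ_4+ρ ↦ (1, 1);  λ_5+ρ ↦ (1, 1);  λ_6+ρ ↦ (6, 0);  λ_7+ρ ↦ (1, 1);  λ_8+ρ ↦ (6, 0);  λ_9+ρ ↦ (1, 1)

3 distinct reps among the 9 weights ⇒ 3 W_7-linkage classes:

[[1, 6, 8], [2, 3], [4, 5, 7, 9]]


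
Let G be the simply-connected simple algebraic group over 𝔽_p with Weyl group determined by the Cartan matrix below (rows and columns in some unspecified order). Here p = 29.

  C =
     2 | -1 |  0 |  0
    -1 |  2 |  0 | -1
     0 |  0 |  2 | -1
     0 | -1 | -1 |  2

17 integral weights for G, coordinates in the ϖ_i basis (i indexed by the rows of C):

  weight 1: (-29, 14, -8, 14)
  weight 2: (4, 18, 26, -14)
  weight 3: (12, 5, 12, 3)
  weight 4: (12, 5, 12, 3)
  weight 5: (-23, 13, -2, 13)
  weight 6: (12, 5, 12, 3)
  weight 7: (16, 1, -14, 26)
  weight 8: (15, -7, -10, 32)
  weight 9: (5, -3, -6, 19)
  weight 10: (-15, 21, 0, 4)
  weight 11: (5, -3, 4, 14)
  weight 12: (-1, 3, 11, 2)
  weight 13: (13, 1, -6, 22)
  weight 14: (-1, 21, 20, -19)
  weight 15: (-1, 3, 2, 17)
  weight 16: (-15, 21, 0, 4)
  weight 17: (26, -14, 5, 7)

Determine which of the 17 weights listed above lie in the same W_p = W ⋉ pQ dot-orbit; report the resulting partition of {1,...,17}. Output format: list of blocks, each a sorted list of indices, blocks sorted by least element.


Type A_4, rank 4, |W|=120; reorder rows/cols to standard.

W_29-reps of the 17 weights in Ā_29 (same 4-coord order as C):

  1: (14, 8, 1, 5);  2: (4, 2, 5, 13);  3: (6, 6, 6, 4);  4: (6, 6, 6, 4);  5: (14, 8, 1, 5);  6: (6, 6, 6, 4);  7: (0, 2, 4, 10);  8: (4, 2, 5, 13);  9: (4, 2, 5, 13);  10: (14, 8, 1, 5);  11: (4, 2, 5, 13);  12: (0, 4, 12, 3);  13: (4, 2, 5, 13);  14: (0, 4, 3, 18);  15: (0, 4, 3, 18);  16: (14, 8, 1, 5);  17: (14, 8, 1, 5)

Partition of {1..17} into 6 W_29-dot-orbits:

[[1, 5, 10, 16, 17], [2, 8, 9, 11, 13], [3, 4, 6], [7], [12], [14, 15]]


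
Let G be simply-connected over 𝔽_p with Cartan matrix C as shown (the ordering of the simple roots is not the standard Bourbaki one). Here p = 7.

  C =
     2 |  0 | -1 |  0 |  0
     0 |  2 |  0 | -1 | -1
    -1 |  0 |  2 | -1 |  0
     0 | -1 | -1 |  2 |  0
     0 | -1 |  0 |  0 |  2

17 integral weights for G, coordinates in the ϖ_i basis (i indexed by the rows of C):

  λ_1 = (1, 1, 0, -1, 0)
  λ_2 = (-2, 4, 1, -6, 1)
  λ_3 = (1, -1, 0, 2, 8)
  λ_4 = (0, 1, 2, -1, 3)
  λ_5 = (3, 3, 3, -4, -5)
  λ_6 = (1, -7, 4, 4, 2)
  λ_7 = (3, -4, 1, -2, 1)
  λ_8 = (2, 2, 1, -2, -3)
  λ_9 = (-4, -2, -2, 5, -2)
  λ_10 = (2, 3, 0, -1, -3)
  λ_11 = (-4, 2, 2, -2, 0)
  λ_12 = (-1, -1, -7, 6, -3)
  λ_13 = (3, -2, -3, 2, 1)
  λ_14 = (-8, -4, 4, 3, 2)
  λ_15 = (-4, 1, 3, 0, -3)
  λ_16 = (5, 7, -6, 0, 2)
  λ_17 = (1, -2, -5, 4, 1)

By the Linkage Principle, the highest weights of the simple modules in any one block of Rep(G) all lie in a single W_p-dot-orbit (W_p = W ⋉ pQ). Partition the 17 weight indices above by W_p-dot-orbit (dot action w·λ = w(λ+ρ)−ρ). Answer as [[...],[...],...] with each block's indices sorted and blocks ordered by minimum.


C ↔ A_5 under row/col permutation; |W(A_5)| = 720.

λ_j+ρ reflected into Ā_7 (⟨·,θ^∨⟩≤7); 5-tuples as given:

  [1] (2, 2, 1, 0, 1);  [2] (3, 0, 1, 1, 2);  [3] (1, 1, 3, 0, 1);  [4] (2, 2, 1, 0, 1);  [5] (2, 2, 1, 0, 1);  [6] (3, 0, 1, 1, 2);  [7] (2, 1, 2, 0, 1);  [8] (3, 0, 1, 1, 2);  [9] (1, 1, 3, 0, 1);  [10] (2, 2, 1, 0, 1);  [11] (2, 2, 1, 0, 1);  [12] (5, 1, 1, 0, 0);  [13] (2, 1, 2, 0, 1);  [14] (3, 0, 1, 1, 2);  [15] (3, 0, 1, 1, 2);  [16] (1, 1, 3, 0, 1);  [17] (2, 1, 2, 0, 1)

The 17 indices split into 5 linkage classes (same alcove rep ⇔ same W_7-dot-orbit):

[[1, 4, 5, 10, 11], [2, 6, 8, 14, 15], [3, 9, 16], [7, 13, 17], [12]]


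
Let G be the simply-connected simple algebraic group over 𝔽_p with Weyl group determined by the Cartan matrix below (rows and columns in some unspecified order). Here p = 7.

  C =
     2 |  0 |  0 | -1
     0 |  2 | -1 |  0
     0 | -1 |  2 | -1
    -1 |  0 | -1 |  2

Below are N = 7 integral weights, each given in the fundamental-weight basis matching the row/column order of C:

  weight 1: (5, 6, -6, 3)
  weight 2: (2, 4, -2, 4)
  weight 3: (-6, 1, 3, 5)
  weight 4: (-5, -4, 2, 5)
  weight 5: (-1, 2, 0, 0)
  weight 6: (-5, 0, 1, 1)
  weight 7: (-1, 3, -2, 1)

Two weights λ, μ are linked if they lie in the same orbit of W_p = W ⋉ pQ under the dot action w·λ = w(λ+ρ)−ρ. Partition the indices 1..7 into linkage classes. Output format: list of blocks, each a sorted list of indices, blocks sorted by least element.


C ↔ A_4 under row/col permutation; |W(A_4)| = 120.

Each λ_j+ρ reduced to Ā_7; 4-tuples below use C's row order:

    λ_1+ρ ↦ (0, 3, 1, 1)
    λ_2+ρ ↦ (2, 1, 0, 2)
    λ_3+ρ ↦ (0, 3, 1, 1)
    λ_4+ρ ↦ (2, 1, 0, 2)
    λ_5+ρ ↦ (0, 3, 1, 1)
    λ_6+ρ ↦ (2, 1, 0, 2)
    λ_7+ρ ↦ (0, 3, 1, 1)

2 distinct reps among the 7 weights ⇒ 2 W_7-linkage classes:

[[1, 3, 5, 7], [2, 4, 6]]


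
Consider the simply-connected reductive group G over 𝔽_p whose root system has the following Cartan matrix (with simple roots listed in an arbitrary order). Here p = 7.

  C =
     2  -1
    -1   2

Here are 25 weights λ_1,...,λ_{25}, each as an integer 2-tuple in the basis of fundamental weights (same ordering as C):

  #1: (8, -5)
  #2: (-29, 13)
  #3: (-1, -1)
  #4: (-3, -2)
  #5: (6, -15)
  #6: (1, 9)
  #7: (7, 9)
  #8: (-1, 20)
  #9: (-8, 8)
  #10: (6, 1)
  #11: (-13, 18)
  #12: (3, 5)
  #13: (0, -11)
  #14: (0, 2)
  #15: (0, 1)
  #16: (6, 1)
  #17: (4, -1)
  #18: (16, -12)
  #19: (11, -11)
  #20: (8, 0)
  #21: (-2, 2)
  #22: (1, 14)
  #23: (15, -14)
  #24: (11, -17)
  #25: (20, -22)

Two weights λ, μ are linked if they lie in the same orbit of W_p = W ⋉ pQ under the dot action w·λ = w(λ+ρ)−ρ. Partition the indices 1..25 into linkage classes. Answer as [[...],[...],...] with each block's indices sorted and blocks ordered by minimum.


Cartan matrix: type A_2 (|W|=6); un-permuting the 2 rows.

Each λ_j+ρ reduced to Ā_7; 2-tuples below use C's row order:

  [1] (3, 2);  [2] (0, 0);  [3] (0, 0);  [4] (1, 2);  [5] (0, 0);  [6] (3, 2);  [7] (1, 3);  [8] (0, 0);  [9] (5, 0);  [10] (5, 0);  [11] (5, 0);  [12] (1, 3);  [13] (4, 2);  [14] (1, 3);  [15] (1, 2);  [16] (5, 0);  [17] (5, 0);  [18] (1, 3);  [19] (3, 2);  [20] (4, 2);  [21] (1, 2);  [22] (4, 2);  [23] (4, 2);  [24] (3, 2);  [25] (0, 0)

6 distinct reps among the 25 weights ⇒ 6 W_7-linkage classes:

[[1, 6, 19, 24], [2, 3, 5, 8, 25], [4, 15, 21], [7, 12, 14, 18], [9, 10, 11, 16, 17], [13, 20, 22, 23]]


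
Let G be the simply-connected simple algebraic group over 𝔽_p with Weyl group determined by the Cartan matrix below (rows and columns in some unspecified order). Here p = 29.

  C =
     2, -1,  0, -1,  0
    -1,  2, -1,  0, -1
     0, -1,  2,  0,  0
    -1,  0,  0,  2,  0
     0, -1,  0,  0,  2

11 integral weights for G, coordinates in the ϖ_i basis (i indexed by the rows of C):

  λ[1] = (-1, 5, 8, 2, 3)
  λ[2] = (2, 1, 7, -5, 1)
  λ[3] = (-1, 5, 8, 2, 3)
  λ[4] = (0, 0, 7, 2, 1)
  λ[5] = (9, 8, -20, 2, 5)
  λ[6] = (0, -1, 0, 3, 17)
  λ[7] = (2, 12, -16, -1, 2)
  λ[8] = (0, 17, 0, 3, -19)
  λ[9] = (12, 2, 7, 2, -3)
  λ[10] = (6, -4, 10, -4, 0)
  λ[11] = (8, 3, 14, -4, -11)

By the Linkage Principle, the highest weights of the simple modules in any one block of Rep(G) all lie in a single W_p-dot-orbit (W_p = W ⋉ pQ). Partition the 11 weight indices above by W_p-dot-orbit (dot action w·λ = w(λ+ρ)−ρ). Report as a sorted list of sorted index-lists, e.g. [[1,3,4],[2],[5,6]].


Cartan matrix: type D_5 (|W|=1920); un-permuting the 5 rows.

Folding the 11 weights λ_j+ρ into Ā_29 (reps in the given 5-coord order):

  1: (0, 6, 9, 3, 4);  2: (1, 1, 8, 3, 2);  3: (0, 6, 9, 3, 4);  4: (1, 1, 8, 3, 2);  5: (0, 6, 9, 3, 4);  6: (1, 0, 1, 4, 18);  7: (1, 2, 13, 0, 1);  8: (1, 0, 1, 4, 18);  9: (1, 1, 8, 3, 2);  10: (1, 1, 8, 3, 2);  11: (0, 6, 9, 3, 4)

These 11 weights hit 4 W_29-dot-orbits; sizes (4, 4, 2, 1):

[[1, 3, 5, 11], [2, 4, 9, 10], [6, 8], [7]]


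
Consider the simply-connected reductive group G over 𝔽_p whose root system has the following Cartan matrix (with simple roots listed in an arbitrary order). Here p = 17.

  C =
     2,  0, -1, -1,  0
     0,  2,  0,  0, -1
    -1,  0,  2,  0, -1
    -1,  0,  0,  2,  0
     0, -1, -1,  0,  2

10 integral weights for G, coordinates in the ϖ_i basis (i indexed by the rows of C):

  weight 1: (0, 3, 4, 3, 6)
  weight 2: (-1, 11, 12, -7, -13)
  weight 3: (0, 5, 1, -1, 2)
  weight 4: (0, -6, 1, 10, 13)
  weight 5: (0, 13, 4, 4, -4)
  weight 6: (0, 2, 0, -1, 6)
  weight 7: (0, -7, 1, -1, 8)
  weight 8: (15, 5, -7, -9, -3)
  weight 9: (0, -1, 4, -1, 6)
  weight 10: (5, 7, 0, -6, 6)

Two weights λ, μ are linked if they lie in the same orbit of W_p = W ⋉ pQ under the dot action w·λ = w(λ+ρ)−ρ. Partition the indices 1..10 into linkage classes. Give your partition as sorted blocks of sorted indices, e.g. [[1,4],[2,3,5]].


Type A_5, rank 5, |W|=720; reorder rows/cols to standard.

λ_j+ρ reflected into Ā_17 (⟨·,θ^∨⟩≤17); 5-tuples as given:

    [1] (1, 0, 5, 0, 7)
    [2] (1, 0, 5, 0, 7)
    [3] (1, 6, 2, 0, 3)
    [4] (1, 6, 2, 0, 3)
    [5] (1, 6, 2, 0, 3)
    [6] (1, 3, 1, 0, 7)
    [7] (1, 6, 2, 0, 3)
    [8] (0, 2, 2, 8, 4)
    [9] (1, 0, 5, 0, 7)
    [10] (1, 3, 1, 0, 7)

Linkage partition of the 10 weights (4 classes, p=17):

[[1, 2, 9], [3, 4, 5, 7], [6, 10], [8]]


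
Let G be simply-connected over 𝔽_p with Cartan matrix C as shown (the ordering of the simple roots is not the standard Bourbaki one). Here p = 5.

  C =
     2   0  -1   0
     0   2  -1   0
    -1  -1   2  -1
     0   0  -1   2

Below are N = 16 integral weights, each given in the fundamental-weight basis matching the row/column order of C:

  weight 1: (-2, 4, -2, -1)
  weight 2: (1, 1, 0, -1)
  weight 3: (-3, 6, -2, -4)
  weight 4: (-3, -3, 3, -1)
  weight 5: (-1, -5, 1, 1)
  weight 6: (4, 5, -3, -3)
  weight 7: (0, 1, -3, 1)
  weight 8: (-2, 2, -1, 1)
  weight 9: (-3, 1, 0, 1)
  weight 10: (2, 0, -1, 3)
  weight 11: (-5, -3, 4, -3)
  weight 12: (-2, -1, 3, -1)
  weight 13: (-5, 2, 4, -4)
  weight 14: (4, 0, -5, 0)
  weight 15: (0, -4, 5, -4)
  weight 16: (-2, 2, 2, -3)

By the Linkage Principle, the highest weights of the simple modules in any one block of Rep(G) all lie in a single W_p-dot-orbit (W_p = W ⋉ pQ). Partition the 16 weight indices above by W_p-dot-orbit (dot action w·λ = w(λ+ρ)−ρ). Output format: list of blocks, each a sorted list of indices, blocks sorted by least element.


D_4 Cartan matrix, 4 simple roots permuted; ρ=(1,1,1,1).

Each λ_j+ρ reduced to Ā_5; 4-tuples below use C's row order:

    λ_1 → (0, 2, 1, 1)
    λ_2 → (2, 2, 0, 0)
    λ_3 → (2, 1, 0, 1)
    λ_4 → (2, 2, 0, 0)
    λ_5 → (2, 2, 0, 0)
    λ_6 → (1, 0, 1, 0)
    λ_7 → (1, 0, 1, 0)
    λ_8 → (0, 2, 1, 1)
    λ_9 → (1, 1, 1, 1)
    λ_10 → (0, 2, 1, 1)
    λ_11 → (1, 1, 1, 1)
    λ_12 → (1, 0, 1, 0)
    λ_13 → (1, 0, 1, 0)
    λ_14 → (1, 1, 1, 1)
    λ_15 → (1, 1, 1, 1)
    λ_16 → (0, 2, 1, 1)

Grouping the 16 weights by Ā_5-representative: 5 linkage classes.

[[1, 8, 10, 16], [2, 4, 5], [3], [6, 7, 12, 13], [9, 11, 14, 15]]


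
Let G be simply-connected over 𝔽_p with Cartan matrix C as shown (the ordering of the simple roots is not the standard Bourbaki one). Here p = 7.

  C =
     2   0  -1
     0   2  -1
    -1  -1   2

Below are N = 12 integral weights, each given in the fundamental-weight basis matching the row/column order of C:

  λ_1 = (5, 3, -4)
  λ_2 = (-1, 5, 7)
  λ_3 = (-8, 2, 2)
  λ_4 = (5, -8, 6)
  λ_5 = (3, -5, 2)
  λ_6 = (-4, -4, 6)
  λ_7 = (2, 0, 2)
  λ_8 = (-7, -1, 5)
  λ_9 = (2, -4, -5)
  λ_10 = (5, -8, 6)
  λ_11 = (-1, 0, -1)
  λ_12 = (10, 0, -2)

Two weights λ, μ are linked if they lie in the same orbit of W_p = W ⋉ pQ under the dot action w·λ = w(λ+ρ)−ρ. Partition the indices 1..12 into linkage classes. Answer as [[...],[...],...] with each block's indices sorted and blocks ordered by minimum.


Cartan matrix: type A_3 (|W|=24); un-permuting the 3 rows.

Each λ_j+ρ reduced to Ā_7; 3-tuples below use C's row order:

  [1] (3, 1, 3) · [2] (6, 0, 0) · [3] (3, 1, 3) · [4] (0, 1, 0) · [5] (3, 3, 1) · [6] (3, 3, 1) · [7] (3, 1, 3) · [8] (6, 0, 0) · [9] (3, 3, 1) · [10] (0, 1, 0) · [11] (0, 1, 0) · [12] (3, 1, 3)

Linkage partition of the 12 weights (4 classes, p=7):

[[1, 3, 7, 12], [2, 8], [4, 10, 11], [5, 6, 9]]


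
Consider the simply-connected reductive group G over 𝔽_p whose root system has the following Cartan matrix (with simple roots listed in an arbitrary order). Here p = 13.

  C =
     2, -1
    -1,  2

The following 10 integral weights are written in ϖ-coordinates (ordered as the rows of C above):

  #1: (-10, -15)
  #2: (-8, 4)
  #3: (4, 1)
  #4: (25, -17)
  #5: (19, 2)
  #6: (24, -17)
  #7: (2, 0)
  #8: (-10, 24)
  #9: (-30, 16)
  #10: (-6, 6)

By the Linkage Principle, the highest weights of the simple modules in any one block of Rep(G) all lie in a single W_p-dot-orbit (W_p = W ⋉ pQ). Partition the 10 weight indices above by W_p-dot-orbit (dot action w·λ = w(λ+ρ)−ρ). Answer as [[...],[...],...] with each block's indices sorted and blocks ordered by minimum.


Cartan matrix: type A_2 (|W|=6); un-permuting the 2 rows.

Each λ_j+ρ reduced to Ā_13; 2-tuples below use C's row order:

  1: (3, 1);  2: (5, 2);  3: (5, 2);  4: (3, 0);  5: (3, 7);  6: (3, 1);  7: (3, 1);  8: (3, 1);  9: (3, 1);  10: (5, 2)

These 10 weights hit 4 W_13-dot-orbits; sizes (5, 3, 1, 1):

[[1, 6, 7, 8, 9], [2, 3, 10], [4], [5]]


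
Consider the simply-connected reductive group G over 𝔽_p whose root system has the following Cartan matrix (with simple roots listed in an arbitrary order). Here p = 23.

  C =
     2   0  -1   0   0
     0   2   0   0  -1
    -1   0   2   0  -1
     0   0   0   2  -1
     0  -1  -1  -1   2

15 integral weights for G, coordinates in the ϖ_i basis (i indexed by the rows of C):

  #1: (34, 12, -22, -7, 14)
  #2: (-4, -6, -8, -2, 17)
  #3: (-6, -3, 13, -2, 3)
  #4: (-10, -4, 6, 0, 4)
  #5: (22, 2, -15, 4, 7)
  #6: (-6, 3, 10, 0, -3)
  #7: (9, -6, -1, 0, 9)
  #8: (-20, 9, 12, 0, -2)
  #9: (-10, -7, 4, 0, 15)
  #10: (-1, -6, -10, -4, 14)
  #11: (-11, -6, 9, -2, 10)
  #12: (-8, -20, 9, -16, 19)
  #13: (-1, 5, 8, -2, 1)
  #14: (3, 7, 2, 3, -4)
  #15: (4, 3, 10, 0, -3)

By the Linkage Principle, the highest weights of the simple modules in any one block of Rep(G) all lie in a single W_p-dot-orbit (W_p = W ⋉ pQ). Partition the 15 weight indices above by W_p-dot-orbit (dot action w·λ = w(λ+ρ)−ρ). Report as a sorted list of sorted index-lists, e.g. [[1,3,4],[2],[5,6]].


Dynkin diagram of C (from the 8 off-diagonal −1 entries): D_5.

Each λ_j+ρ reduced to Ā_23; 5-tuples below use C's row order:

  1: (0, 6, 5, 1, 1) · 2: (7, 5, 3, 1, 2) · 3: (5, 2, 4, 1, 1) · 4: (7, 3, 2, 1, 0) · 5: (7, 3, 2, 1, 0) · 6: (5, 2, 4, 1, 1) · 7: (7, 5, 3, 1, 2) · 8: (12, 3, 1, 6, 0) · 9: (0, 6, 5, 1, 1) · 10: (7, 3, 2, 1, 0) · 11: (7, 5, 3, 1, 2) · 12: (4, 5, 0, 1, 3) · 13: (0, 6, 5, 1, 1) · 14: (4, 5, 0, 1, 3) · 15: (5, 2, 4, 1, 1)

Grouping the 15 weights by Ā_23-representative: 6 linkage classes.

[[1, 9, 13], [2, 7, 11], [3, 6, 15], [4, 5, 10], [8], [12, 14]]


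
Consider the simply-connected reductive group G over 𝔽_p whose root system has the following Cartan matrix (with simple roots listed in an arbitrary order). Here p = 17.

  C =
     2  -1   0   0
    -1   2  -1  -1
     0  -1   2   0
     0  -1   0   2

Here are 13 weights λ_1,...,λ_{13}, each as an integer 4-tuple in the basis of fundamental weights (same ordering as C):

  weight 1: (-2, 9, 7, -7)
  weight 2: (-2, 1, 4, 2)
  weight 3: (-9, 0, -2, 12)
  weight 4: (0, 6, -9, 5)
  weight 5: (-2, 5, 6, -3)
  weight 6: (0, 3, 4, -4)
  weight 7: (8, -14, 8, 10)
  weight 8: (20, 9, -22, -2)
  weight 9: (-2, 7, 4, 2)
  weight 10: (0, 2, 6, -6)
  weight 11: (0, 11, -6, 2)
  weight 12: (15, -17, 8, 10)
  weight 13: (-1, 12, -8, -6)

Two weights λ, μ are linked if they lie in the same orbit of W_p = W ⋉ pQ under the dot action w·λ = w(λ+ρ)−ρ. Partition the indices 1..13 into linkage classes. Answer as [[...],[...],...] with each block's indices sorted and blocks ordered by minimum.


Dynkin diagram of C (from the 6 off-diagonal −1 entries): D_4.

λ_j+ρ reflected into Ā_17 (⟨·,θ^∨⟩≤17); 4-tuples as given:

  1: (0, 1, 7, 5) · 2: (1, 1, 5, 3) · 3: (0, 1, 7, 5) · 4: (0, 1, 7, 5) · 5: (1, 3, 7, 2) · 6: (1, 1, 5, 3) · 7: (4, 3, 4, 2) · 8: (4, 3, 4, 2) · 9: (1, 1, 5, 3) · 10: (1, 1, 5, 3) · 11: (1, 1, 5, 3) · 12: (0, 1, 7, 5) · 13: (0, 1, 7, 5)

The 13 indices split into 4 linkage classes (same alcove rep ⇔ same W_17-dot-orbit):

[[1, 3, 4, 12, 13], [2, 6, 9, 10, 11], [5], [7, 8]]


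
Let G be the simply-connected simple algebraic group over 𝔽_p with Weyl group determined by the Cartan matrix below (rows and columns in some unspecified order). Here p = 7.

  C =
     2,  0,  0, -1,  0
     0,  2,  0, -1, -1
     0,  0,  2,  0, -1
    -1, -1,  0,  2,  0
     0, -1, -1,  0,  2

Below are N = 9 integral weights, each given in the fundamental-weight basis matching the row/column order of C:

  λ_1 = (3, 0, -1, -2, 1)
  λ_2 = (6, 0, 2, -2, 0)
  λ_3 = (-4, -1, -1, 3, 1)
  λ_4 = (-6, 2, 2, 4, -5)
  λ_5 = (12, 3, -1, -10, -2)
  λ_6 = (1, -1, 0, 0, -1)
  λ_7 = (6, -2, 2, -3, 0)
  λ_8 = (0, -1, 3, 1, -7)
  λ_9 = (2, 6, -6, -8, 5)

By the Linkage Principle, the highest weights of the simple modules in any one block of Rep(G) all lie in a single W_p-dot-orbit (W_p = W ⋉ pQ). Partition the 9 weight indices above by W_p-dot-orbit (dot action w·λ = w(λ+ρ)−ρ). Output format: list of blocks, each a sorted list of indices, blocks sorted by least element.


Cartan matrix: type A_5 (|W|=720); un-permuting the 5 rows.

Ā_7 reps of the 9 weights (A_5, coords as presented):

  λ_1+ρ ↦ (3, 0, 0, 1, 2) · λ_2+ρ ↦ (2, 0, 1, 1, 0) · λ_3+ρ ↦ (3, 0, 0, 1, 2) · λ_4+ρ ↦ (3, 0, 0, 1, 2) · λ_5+ρ ↦ (2, 0, 1, 1, 0) · λ_6+ρ ↦ (2, 0, 1, 1, 0) · λ_7+ρ ↦ (3, 0, 0, 1, 2) · λ_8+ρ ↦ (3, 0, 0, 1, 2) · λ_9+ρ ↦ (2, 0, 1, 1, 0)

Linkage partition of the 9 weights (2 classes, p=7):

[[1, 3, 4, 7, 8], [2, 5, 6, 9]]
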